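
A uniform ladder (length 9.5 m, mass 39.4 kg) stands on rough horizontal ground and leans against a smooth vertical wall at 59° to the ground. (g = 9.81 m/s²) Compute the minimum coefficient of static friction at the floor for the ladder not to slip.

ΣF_y = 0: N_floor = 39.4×9.81 = 386.51 N.
Torques about the foot: N_wall · 9.5 sin 59° = 39.4×9.81×4.75 cos 59° → N_wall = 116.12 N.
ΣF_x = 0: f_floor = N_wall = 116.12 N.
μ_min = f_floor / N_floor = 116.12 / 386.51 = 0.3004.

μ_min ≈ 0.300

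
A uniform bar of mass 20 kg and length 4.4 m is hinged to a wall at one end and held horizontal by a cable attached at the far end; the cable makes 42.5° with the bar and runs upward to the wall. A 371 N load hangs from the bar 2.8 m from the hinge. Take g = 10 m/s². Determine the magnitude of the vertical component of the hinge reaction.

Take torques about the hinge: T sin 42.5° · 4.4 = 20×10×2.2 + 371×2.8 = 1478.8 N·m.
So T = 1478.8 / (0.6756 × 4.4) = 497.48 N.
ΣF_y = 0: H_y = (20×10 + 371) − T sin 42.5° = 571 − 336.09 = 234.91 N.

|H_y| ≈ 235 N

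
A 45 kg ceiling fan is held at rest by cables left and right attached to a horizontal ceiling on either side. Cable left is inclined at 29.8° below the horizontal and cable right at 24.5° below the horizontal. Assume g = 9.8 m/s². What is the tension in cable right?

T_right ≈ 471 N

Weight W = 45 × 9.8 = 441 N acts straight down.
Horizontal: T_left cos 29.8° = T_right cos 24.5°  →  T_left = 1.049 T_right.
Vertical: T_left sin 29.8° + T_right sin 24.5° = 441.
Substituting the horizontal relation into the vertical equation gives 0.9358 T_right = 441, so T_right = 471.2 N.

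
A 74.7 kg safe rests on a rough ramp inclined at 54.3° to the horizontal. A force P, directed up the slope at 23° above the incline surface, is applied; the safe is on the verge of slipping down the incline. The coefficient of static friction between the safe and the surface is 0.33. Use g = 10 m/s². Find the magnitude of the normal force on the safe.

N ≈ 207 N

On the verge of sliding down the incline, friction equals μN and acts up the slope.
Perpendicular: N + P sin 23° = W cos 54.3° = 435.9 N.
Along incline: P cos 23° + μN = W sin 54.3° with W sin 54.3° = 606.6 N.
Solving the pair for P and N: P = 584.6 N, N = 207.5 N (and f = μN = 68.46 N).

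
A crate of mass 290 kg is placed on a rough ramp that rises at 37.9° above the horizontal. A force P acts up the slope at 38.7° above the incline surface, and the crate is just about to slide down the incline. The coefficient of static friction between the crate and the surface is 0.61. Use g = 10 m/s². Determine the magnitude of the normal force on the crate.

N ≈ 1680 N

On the verge of sliding down the incline, friction equals μN and acts up the slope.
Perpendicular: N + P sin 38.7° = W cos 37.9° = 2288 N.
Along incline: P cos 38.7° + μN = W sin 37.9° with W sin 37.9° = 1781 N.
Solving the pair for P and N: P = 966.2 N, N = 1684 N (and f = μN = 1027 N).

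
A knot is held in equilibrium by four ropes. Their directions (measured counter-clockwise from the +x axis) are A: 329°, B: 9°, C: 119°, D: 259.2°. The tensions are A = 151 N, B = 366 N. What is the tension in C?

T_C ≈ 759 N

Resolve: ΣF_x = 151 cos 329° + 366 cos 9° + T_C cos 119° + T_D cos 259.2° = 0.
        ΣF_y = 151 sin 329° + 366 sin 9° + T_C sin 119° + T_D sin 259.2° = 0.
The known terms sum to (490.9, -20.52) N, so -0.4848 T_C − 0.1874 T_D = -490.9 and 0.8746 T_C − 0.9823 T_D = 20.52.
Solving simultaneously: T_C = 759.4 N, T_D = 655.2 N.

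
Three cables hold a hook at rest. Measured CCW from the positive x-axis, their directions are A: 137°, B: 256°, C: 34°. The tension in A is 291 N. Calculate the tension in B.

T_B ≈ 424 N

Resolve: ΣF_x = 291 cos 137° + T_B cos 256° + T_C cos 34° = 0.
        ΣF_y = 291 sin 137° + T_B sin 256° + T_C sin 34° = 0.
The known terms sum to (-212.8, 198.5) N, so -0.2419 T_B + 0.8290 T_C = 212.8 and -0.9703 T_B + 0.5592 T_C = -198.5.
Solving simultaneously: T_B = 423.7 N, T_C = 380.4 N.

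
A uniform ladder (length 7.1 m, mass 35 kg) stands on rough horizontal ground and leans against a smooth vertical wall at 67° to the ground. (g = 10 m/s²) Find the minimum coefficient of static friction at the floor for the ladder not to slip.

ΣF_y = 0: N_floor = 35×10 = 350 N.
Torques about the foot: N_wall · 7.1 sin 67° = 35×10×3.55 cos 67° → N_wall = 74.283 N.
ΣF_x = 0: f_floor = N_wall = 74.283 N.
μ_min = f_floor / N_floor = 74.283 / 350 = 0.2122.

μ_min ≈ 0.212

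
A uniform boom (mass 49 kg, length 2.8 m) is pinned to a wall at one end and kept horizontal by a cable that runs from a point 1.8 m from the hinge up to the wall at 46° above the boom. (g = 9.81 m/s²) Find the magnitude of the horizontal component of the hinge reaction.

H_x ≈ 361 N

Take torques about the hinge: T sin 46° · 1.8 = 49×9.81×1.4 = 672.97 N·m.
So T = 672.97 / (0.7193 × 1.8) = 519.74 N.
ΣF_x = 0: H_x = T cos 46° = 361.04 N.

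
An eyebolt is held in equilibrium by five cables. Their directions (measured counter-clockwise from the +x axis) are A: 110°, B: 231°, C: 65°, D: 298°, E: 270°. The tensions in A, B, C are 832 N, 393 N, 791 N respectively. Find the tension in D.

Resolve: ΣF_x = 832 cos 110° + 393 cos 231° + 791 cos 65° + T_D cos 298° + T_E cos 270° = 0.
        ΣF_y = 832 sin 110° + 393 sin 231° + 791 sin 65° + T_D sin 298° + T_E sin 270° = 0.
The known terms sum to (-197.6, 1193) N, so 0.4695 T_D + 0.0000 T_E = 197.6 and -0.8829 T_D − 1.0000 T_E = -1193.
Solving simultaneously: T_D = 420.9 N, T_E = 821.7 N.

T_D ≈ 421 N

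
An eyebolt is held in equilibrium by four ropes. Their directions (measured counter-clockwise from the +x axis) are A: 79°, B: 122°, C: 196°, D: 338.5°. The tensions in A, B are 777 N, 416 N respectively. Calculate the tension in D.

T_D ≈ 1790 N

Resolve: ΣF_x = 777 cos 79° + 416 cos 122° + T_C cos 196° + T_D cos 338.5° = 0.
        ΣF_y = 777 sin 79° + 416 sin 122° + T_C sin 196° + T_D sin 338.5° = 0.
The known terms sum to (-72.19, 1116) N, so -0.9613 T_C + 0.9304 T_D = 72.19 and -0.2756 T_C − 0.3665 T_D = -1116.
Solving simultaneously: T_C = 1661 N, T_D = 1794 N.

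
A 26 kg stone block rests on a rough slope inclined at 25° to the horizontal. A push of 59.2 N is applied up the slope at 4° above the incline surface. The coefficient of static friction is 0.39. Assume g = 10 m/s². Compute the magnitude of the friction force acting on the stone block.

Axes along / perpendicular to the incline. W sin 25° = 109.9 N down-slope; W cos 25° = 235.6 N into the surface.
Perpendicular: N = W cos 25° − P sin 4° = 235.6 − 4.13 = 231.5 N.
Along incline: P cos 4° + f = W sin 25° (friction acts up-slope) → f = 109.9 − 59.06 = 50.82 N.
|f| = 50.82 N ≤ μN = 90.29 N, so the stone block is indeed static.

f ≈ 50.8 N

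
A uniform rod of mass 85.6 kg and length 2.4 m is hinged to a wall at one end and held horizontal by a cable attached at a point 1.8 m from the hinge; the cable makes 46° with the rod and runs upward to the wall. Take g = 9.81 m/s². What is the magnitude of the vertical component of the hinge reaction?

|H_y| ≈ 280 N

Take torques about the hinge: T sin 46° · 1.8 = 85.6×9.81×1.2 = 1007.7 N·m.
So T = 1007.7 / (0.7193 × 1.8) = 778.25 N.
ΣF_y = 0: H_y = (85.6×9.81) − T sin 46° = 839.74 − 559.82 = 279.91 N.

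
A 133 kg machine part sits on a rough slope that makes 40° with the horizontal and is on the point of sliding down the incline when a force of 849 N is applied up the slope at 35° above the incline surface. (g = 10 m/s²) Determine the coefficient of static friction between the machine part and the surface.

On the verge of sliding down the incline, friction is at its maximum μN and acts up the slope.
Perpendicular to incline: N = W cos 40° − P sin 35° = 1019 − 487 = 531.9 N.
Along incline: P cos 35° + μN = W sin 40° → μ = (W sin 40° − P cos 35°) / N = 0.2998.

μ ≈ 0.300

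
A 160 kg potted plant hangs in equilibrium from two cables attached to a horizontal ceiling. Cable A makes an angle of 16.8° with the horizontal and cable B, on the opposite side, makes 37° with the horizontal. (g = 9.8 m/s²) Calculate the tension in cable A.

Weight W = 160 × 9.8 = 1568 N acts straight down.
Horizontal: T_A cos 16.8° = T_B cos 37°  →  T_B = 1.199 T_A.
Vertical: T_A sin 16.8° + T_B sin 37° = 1568.
Substituting the horizontal relation into the vertical equation gives 1.01 T_A = 1568, so T_A = 1552 N.

T_A ≈ 1550 N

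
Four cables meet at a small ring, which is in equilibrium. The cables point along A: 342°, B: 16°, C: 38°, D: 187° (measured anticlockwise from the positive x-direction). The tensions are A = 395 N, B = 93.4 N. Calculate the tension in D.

T_D ≈ 704 N

Resolve: ΣF_x = 395 cos 342° + 93.4 cos 16° + T_C cos 38° + T_D cos 187° = 0.
        ΣF_y = 395 sin 342° + 93.4 sin 16° + T_C sin 38° + T_D sin 187° = 0.
The known terms sum to (465.4, -96.32) N, so 0.7880 T_C − 0.9925 T_D = -465.4 and 0.6157 T_C − 0.1219 T_D = 96.32.
Solving simultaneously: T_C = 295.8 N, T_D = 703.8 N.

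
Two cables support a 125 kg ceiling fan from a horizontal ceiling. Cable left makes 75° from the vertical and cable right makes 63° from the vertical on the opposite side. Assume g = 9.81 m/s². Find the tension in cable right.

T_right ≈ 1770 N

Angles from the horizontal: cable left is 90° − 75° = 15°, cable right is 90° − 63° = 27°.
Weight W = 125 × 9.81 = 1226 N acts straight down.
Horizontal: T_left cos 15° = T_right cos 27°  →  T_left = 0.9224 T_right.
Vertical: T_left sin 15° + T_right sin 27° = 1226.
Substituting the horizontal relation into the vertical equation gives 0.6927 T_right = 1226, so T_right = 1770 N.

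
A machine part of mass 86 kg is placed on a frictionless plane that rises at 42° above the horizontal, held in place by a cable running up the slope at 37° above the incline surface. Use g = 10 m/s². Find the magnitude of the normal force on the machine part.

N ≈ 205 N

Take axes along and perpendicular to the incline. Weight components: W sin 42° = 575.5 N down-slope, W cos 42° = 639.1 N into the surface.
Along incline: T cos 37° = W sin 42° → T = 720.5 N.
Perpendicular: N = W cos 42° − T sin 37° = 205.5 N.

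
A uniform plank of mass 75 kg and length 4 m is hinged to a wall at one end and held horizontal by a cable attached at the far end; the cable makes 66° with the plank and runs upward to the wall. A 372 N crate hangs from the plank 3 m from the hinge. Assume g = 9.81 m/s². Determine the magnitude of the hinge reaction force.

|H| ≈ 543 N

Take torques about the hinge: T sin 66° · 4 = 75×9.81×2 + 372×3 = 2587.5 N·m.
So T = 2587.5 / (0.9135 × 4) = 708.09 N.
ΣF_x = 0: H_x = T cos 66° = 288.01 N.
ΣF_y = 0: H_y = (75×9.81 + 372) − T sin 66° = 1107.8 − 646.88 = 460.88 N.
|H| = √(H_x² + H_y²) = √((288.01)² + (460.88)²) = 543.46 N.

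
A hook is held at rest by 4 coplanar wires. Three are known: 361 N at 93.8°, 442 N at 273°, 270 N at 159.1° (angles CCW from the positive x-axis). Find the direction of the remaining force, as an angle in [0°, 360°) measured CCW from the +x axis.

θ ≈ 357°

Sum the known components: ΣF_x = -253 N, ΣF_y = 15.13 N.
For equilibrium the remaining force must supply (−ΣF_x, −ΣF_y) = (253, -15.13) N.
Magnitude = √((253)² + (-15.13)²) = 253.5 N; direction = atan2(-15.13, 253) = 356.6°.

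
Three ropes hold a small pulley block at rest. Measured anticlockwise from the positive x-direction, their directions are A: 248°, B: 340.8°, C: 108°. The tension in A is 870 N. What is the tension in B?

T_B ≈ 702 N

Resolve: ΣF_x = 870 cos 248° + T_B cos 340.8° + T_C cos 108° = 0.
        ΣF_y = 870 sin 248° + T_B sin 340.8° + T_C sin 108° = 0.
The known terms sum to (-325.9, -806.6) N, so 0.9444 T_B − 0.3090 T_C = 325.9 and -0.3289 T_B + 0.9511 T_C = 806.6.
Solving simultaneously: T_B = 702.1 N, T_C = 1091 N.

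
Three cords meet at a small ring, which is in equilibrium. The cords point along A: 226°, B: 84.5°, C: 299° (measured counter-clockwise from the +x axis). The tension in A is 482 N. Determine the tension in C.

T_C ≈ 530 N

Resolve: ΣF_x = 482 cos 226° + T_B cos 84.5° + T_C cos 299° = 0.
        ΣF_y = 482 sin 226° + T_B sin 84.5° + T_C sin 299° = 0.
The known terms sum to (-334.8, -346.7) N, so 0.0958 T_B + 0.4848 T_C = 334.8 and 0.9954 T_B − 0.8746 T_C = 346.7.
Solving simultaneously: T_B = 813.8 N, T_C = 529.7 N.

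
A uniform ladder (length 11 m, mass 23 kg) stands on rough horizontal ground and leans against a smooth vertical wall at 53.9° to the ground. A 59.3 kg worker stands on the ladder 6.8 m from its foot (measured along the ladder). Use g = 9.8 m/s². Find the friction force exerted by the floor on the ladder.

f ≈ 344 N

Torques about the foot: N_wall · 11 sin 53.9° = 23×9.8×5.5 cos 53.9° + 59.3×9.8×6.8 cos 53.9° → N_wall = 344.15 N.
ΣF_x = 0: f_floor = N_wall = 344.15 N.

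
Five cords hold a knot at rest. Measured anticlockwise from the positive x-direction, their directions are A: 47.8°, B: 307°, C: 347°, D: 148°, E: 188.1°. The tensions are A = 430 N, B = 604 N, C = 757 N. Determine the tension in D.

Resolve: ΣF_x = 430 cos 47.8° + 604 cos 307° + 757 cos 347° + T_D cos 148° + T_E cos 188.1° = 0.
        ΣF_y = 430 sin 47.8° + 604 sin 307° + 757 sin 347° + T_D sin 148° + T_E sin 188.1° = 0.
The known terms sum to (1390, -334.1) N, so -0.8480 T_D − 0.9900 T_E = -1390 and 0.5299 T_D − 0.1409 T_E = 334.1.
Solving simultaneously: T_D = 817.6 N, T_E = 703.6 N.

T_D ≈ 818 N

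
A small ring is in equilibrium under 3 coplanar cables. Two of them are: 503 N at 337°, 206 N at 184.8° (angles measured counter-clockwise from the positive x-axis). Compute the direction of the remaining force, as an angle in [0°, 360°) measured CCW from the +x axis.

Sum the known components: ΣF_x = 257.7 N, ΣF_y = -213.8 N.
For equilibrium the remaining force must supply (−ΣF_x, −ΣF_y) = (-257.7, 213.8) N.
Magnitude = √((-257.7)² + (213.8)²) = 334.9 N; direction = atan2(213.8, -257.7) = 140.3°.

θ ≈ 140°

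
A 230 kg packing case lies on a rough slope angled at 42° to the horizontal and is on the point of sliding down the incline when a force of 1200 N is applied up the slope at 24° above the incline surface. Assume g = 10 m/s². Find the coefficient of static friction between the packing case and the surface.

μ ≈ 0.363

On the verge of sliding down the incline, friction is at its maximum μN and acts up the slope.
Perpendicular to incline: N = W cos 42° − P sin 24° = 1709 − 488.1 = 1221 N.
Along incline: P cos 24° + μN = W sin 42° → μ = (W sin 42° − P cos 24°) / N = 0.3626.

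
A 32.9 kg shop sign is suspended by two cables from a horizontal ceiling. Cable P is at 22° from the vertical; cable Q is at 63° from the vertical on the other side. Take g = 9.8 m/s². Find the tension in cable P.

T_P ≈ 288 N

Angles from the horizontal: cable P is 90° − 22° = 68°, cable Q is 90° − 63° = 27°.
Weight W = 32.9 × 9.8 = 322.4 N acts straight down.
Horizontal: T_P cos 68° = T_Q cos 27°  →  T_Q = 0.4204 T_P.
Vertical: T_P sin 68° + T_Q sin 27° = 322.4.
Substituting the horizontal relation into the vertical equation gives 1.118 T_P = 322.4, so T_P = 288.4 N.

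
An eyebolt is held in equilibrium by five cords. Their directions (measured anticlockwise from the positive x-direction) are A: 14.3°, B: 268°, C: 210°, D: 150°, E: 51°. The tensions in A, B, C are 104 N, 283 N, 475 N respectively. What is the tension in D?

Resolve: ΣF_x = 104 cos 14.3° + 283 cos 268° + 475 cos 210° + T_D cos 150° + T_E cos 51° = 0.
        ΣF_y = 104 sin 14.3° + 283 sin 268° + 475 sin 210° + T_D sin 150° + T_E sin 51° = 0.
The known terms sum to (-320.5, -494.6) N, so -0.8660 T_D + 0.6293 T_E = 320.5 and 0.5000 T_D + 0.7771 T_E = 494.6.
Solving simultaneously: T_D = 63.02 N, T_E = 595.9 N.

T_D ≈ 63 N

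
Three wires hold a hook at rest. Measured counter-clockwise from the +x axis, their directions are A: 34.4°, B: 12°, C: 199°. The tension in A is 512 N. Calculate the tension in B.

T_B ≈ 1120 N

Resolve: ΣF_x = 512 cos 34.4° + T_B cos 12° + T_C cos 199° = 0.
        ΣF_y = 512 sin 34.4° + T_B sin 12° + T_C sin 199° = 0.
The known terms sum to (422.5, 289.3) N, so 0.9781 T_B − 0.9455 T_C = -422.5 and 0.2079 T_B − 0.3256 T_C = -289.3.
Solving simultaneously: T_B = 1116 N, T_C = 1601 N.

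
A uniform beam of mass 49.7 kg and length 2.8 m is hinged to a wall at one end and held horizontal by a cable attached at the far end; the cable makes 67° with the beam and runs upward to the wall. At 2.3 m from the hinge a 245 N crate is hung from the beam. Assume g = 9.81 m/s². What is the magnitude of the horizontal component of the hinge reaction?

H_x ≈ 189 N

Take torques about the hinge: T sin 67° · 2.8 = 49.7×9.81×1.4 + 245×2.3 = 1246.1 N·m.
So T = 1246.1 / (0.9205 × 2.8) = 483.46 N.
ΣF_x = 0: H_x = T cos 67° = 188.9 N.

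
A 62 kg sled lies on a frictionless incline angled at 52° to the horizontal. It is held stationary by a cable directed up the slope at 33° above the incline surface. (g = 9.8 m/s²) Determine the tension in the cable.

T ≈ 571 N

Take axes along and perpendicular to the incline. Weight components: W sin 52° = 478.8 N down-slope, W cos 52° = 374.1 N into the surface.
Along incline: T cos 33° = W sin 52° → T = 570.9 N.
Perpendicular: N = W cos 52° − T sin 33° = 63.14 N.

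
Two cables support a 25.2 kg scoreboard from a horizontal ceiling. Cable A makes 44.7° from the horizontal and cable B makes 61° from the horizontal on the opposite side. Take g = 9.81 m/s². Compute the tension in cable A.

Weight W = 25.2 × 9.81 = 247.2 N acts straight down.
Horizontal: T_A cos 44.7° = T_B cos 61°  →  T_B = 1.466 T_A.
Vertical: T_A sin 44.7° + T_B sin 61° = 247.2.
Substituting the horizontal relation into the vertical equation gives 1.986 T_A = 247.2, so T_A = 124.5 N.

T_A ≈ 124 N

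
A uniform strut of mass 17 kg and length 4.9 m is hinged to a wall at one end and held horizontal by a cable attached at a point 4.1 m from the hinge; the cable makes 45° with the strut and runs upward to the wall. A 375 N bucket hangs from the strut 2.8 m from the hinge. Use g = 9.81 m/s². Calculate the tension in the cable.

T ≈ 503 N

Take torques about the hinge: T sin 45° · 4.1 = 17×9.81×2.45 + 375×2.8 = 1458.6 N·m.
So T = 1458.6 / (0.7071 × 4.1) = 503.11 N.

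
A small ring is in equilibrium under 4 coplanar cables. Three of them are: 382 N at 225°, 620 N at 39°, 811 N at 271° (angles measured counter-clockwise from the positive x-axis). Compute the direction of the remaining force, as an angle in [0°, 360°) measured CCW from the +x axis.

θ ≈ 108°

Sum the known components: ΣF_x = 225.9 N, ΣF_y = -690.8 N.
For equilibrium the remaining force must supply (−ΣF_x, −ΣF_y) = (-225.9, 690.8) N.
Magnitude = √((-225.9)² + (690.8)²) = 726.8 N; direction = atan2(690.8, -225.9) = 108.1°.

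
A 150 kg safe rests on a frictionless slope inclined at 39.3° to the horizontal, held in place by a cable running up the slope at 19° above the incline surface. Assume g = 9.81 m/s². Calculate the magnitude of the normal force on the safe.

N ≈ 818 N

Take axes along and perpendicular to the incline. Weight components: W sin 39.3° = 932 N down-slope, W cos 39.3° = 1139 N into the surface.
Along incline: T cos 19° = W sin 39.3° → T = 985.7 N.
Perpendicular: N = W cos 39.3° − T sin 19° = 817.8 N.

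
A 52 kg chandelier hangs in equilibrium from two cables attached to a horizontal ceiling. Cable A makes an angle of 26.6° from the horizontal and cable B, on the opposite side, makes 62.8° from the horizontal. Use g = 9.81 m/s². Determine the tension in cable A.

T_A ≈ 233 N

Weight W = 52 × 9.81 = 510.1 N acts straight down.
Horizontal: T_A cos 26.6° = T_B cos 62.8°  →  T_B = 1.956 T_A.
Vertical: T_A sin 26.6° + T_B sin 62.8° = 510.1.
Substituting the horizontal relation into the vertical equation gives 2.188 T_A = 510.1, so T_A = 233.2 N.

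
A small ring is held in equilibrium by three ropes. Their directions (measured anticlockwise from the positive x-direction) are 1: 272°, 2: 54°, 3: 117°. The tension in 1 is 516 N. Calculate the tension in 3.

T_3 ≈ 357 N

Resolve: ΣF_x = 516 cos 272° + T_2 cos 54° + T_3 cos 117° = 0.
        ΣF_y = 516 sin 272° + T_2 sin 54° + T_3 sin 117° = 0.
The known terms sum to (18.01, -515.7) N, so 0.5878 T_2 − 0.4540 T_3 = -18.01 and 0.8090 T_2 + 0.8910 T_3 = 515.7.
Solving simultaneously: T_2 = 244.7 N, T_3 = 356.5 N.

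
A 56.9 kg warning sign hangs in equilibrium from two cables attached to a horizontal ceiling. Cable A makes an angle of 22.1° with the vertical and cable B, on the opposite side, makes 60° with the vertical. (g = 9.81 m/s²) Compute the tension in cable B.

T_B ≈ 212 N

Angles from the horizontal: cable A is 90° − 22.1° = 67.9°, cable B is 90° − 60° = 30°.
Weight W = 56.9 × 9.81 = 558.2 N acts straight down.
Horizontal: T_A cos 67.9° = T_B cos 30°  →  T_A = 2.302 T_B.
Vertical: T_A sin 67.9° + T_B sin 30° = 558.2.
Substituting the horizontal relation into the vertical equation gives 2.633 T_B = 558.2, so T_B = 212 N.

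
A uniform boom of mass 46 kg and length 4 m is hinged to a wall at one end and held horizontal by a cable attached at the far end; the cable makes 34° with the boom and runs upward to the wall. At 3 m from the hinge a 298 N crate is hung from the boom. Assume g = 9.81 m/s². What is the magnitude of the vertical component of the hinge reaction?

|H_y| ≈ 300 N

Take torques about the hinge: T sin 34° · 4 = 46×9.81×2 + 298×3 = 1796.5 N·m.
So T = 1796.5 / (0.5592 × 4) = 803.18 N.
ΣF_y = 0: H_y = (46×9.81 + 298) − T sin 34° = 749.26 − 449.13 = 300.13 N.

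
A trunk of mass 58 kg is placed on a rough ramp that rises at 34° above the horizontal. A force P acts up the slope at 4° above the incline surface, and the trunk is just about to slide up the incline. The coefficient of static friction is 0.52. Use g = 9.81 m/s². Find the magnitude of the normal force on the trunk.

N ≈ 434 N

On the verge of sliding up the incline, friction equals μN and acts down the slope.
Perpendicular: N + P sin 4° = W cos 34° = 471.7 N.
Along incline: P cos 4° = W sin 34° + μN  with W sin 34° = 318.2 N.
Solving the pair for P and N: P = 545 N, N = 433.7 N (and f = μN = 225.5 N).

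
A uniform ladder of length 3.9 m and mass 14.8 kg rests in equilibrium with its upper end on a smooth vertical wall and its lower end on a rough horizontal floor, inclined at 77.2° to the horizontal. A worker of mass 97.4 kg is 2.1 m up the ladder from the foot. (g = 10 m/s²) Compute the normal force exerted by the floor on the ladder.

ΣF_y = 0: N_floor = 14.8×10 + 97.4×10 = 1122 N.

N_floor ≈ 1120 N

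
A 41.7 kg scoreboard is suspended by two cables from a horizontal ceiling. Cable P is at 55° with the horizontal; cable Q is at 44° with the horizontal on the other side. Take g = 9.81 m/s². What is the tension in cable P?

T_P ≈ 298 N

Weight W = 41.7 × 9.81 = 409.1 N acts straight down.
Horizontal: T_P cos 55° = T_Q cos 44°  →  T_Q = 0.7974 T_P.
Vertical: T_P sin 55° + T_Q sin 44° = 409.1.
Substituting the horizontal relation into the vertical equation gives 1.373 T_P = 409.1, so T_P = 297.9 N.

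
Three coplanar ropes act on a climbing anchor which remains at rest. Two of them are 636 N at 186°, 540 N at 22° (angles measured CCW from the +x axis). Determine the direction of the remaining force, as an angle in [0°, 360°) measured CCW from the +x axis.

θ ≈ 314°

Sum the known components: ΣF_x = -131.8 N, ΣF_y = 135.8 N.
For equilibrium the remaining force must supply (−ΣF_x, −ΣF_y) = (131.8, -135.8) N.
Magnitude = √((131.8)² + (-135.8)²) = 189.3 N; direction = atan2(-135.8, 131.8) = 314.2°.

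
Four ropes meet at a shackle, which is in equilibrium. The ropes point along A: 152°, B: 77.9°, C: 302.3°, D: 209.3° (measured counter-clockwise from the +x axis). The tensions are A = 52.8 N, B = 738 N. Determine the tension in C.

Resolve: ΣF_x = 52.8 cos 152° + 738 cos 77.9° + T_C cos 302.3° + T_D cos 209.3° = 0.
        ΣF_y = 52.8 sin 152° + 738 sin 77.9° + T_C sin 302.3° + T_D sin 209.3° = 0.
The known terms sum to (108.1, 746.4) N, so 0.5344 T_C − 0.8721 T_D = -108.1 and -0.8453 T_C − 0.4894 T_D = -746.4.
Solving simultaneously: T_C = 598.8 N, T_D = 490.9 N.

T_C ≈ 599 N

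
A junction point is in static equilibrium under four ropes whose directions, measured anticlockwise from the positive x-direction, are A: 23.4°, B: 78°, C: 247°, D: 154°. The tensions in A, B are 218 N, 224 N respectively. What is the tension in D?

Resolve: ΣF_x = 218 cos 23.4° + 224 cos 78° + T_C cos 247° + T_D cos 154° = 0.
        ΣF_y = 218 sin 23.4° + 224 sin 78° + T_C sin 247° + T_D sin 154° = 0.
The known terms sum to (246.6, 305.7) N, so -0.3907 T_C − 0.8988 T_D = -246.6 and -0.9205 T_C + 0.4384 T_D = -305.7.
Solving simultaneously: T_C = 383.4 N, T_D = 107.7 N.

T_D ≈ 108 N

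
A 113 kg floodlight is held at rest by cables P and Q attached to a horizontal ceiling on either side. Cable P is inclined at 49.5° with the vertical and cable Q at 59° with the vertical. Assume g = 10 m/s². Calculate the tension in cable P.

Angles from the horizontal: cable P is 90° − 49.5° = 40.5°, cable Q is 90° − 59° = 31°.
Weight W = 113 × 10 = 1130 N acts straight down.
Horizontal: T_P cos 40.5° = T_Q cos 31°  →  T_Q = 0.8871 T_P.
Vertical: T_P sin 40.5° + T_Q sin 31° = 1130.
Substituting the horizontal relation into the vertical equation gives 1.106 T_P = 1130, so T_P = 1021 N.

T_P ≈ 1020 N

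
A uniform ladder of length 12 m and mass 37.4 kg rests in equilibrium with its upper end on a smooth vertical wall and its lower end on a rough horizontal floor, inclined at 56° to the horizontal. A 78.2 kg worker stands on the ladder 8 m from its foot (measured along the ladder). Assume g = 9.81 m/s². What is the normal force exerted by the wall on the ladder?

Torques about the foot: N_wall · 12 sin 56° = 37.4×9.81×6 cos 56° + 78.2×9.81×8 cos 56° → N_wall = 468.7 N.

N_wall ≈ 469 N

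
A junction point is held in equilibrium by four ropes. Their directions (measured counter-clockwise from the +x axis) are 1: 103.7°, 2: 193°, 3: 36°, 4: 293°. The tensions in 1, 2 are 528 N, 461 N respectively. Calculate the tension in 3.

Resolve: ΣF_x = 528 cos 103.7° + 461 cos 193° + T_3 cos 36° + T_4 cos 293° = 0.
        ΣF_y = 528 sin 103.7° + 461 sin 193° + T_3 sin 36° + T_4 sin 293° = 0.
The known terms sum to (-574.2, 409.3) N, so 0.8090 T_3 + 0.3907 T_4 = 574.2 and 0.5878 T_3 − 0.9205 T_4 = -409.3.
Solving simultaneously: T_3 = 378.4 N, T_4 = 686.2 N.

T_3 ≈ 378 N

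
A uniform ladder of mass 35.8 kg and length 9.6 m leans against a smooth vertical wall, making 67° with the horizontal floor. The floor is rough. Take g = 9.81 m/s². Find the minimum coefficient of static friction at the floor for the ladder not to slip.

ΣF_y = 0: N_floor = 35.8×9.81 = 351.2 N.
Torques about the foot: N_wall · 9.6 sin 67° = 35.8×9.81×4.8 cos 67° → N_wall = 74.537 N.
ΣF_x = 0: f_floor = N_wall = 74.537 N.
μ_min = f_floor / N_floor = 74.537 / 351.2 = 0.2122.

μ_min ≈ 0.212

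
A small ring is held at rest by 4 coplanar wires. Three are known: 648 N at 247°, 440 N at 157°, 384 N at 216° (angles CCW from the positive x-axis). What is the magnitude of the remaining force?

F ≈ 1170 N

Sum the known components: ΣF_x = -968.9 N, ΣF_y = -650.3 N.
For equilibrium the remaining force must supply (−ΣF_x, −ΣF_y) = (968.9, 650.3) N.
Magnitude = √((968.9)² + (650.3)²) = 1167 N; direction = atan2(650.3, 968.9) = 33.9°.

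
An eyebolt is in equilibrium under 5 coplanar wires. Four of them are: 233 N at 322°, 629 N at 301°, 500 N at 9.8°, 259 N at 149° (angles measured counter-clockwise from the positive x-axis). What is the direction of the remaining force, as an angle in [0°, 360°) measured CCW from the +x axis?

Sum the known components: ΣF_x = 778.3 N, ΣF_y = -464.1 N.
For equilibrium the remaining force must supply (−ΣF_x, −ΣF_y) = (-778.3, 464.1) N.
Magnitude = √((-778.3)² + (464.1)²) = 906.1 N; direction = atan2(464.1, -778.3) = 149.2°.

θ ≈ 149°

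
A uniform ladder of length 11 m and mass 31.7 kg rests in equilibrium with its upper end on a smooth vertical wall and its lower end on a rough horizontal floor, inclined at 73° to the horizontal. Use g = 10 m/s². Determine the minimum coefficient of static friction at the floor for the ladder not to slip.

ΣF_y = 0: N_floor = 31.7×10 = 317 N.
Torques about the foot: N_wall · 11 sin 73° = 31.7×10×5.5 cos 73° → N_wall = 48.458 N.
ΣF_x = 0: f_floor = N_wall = 48.458 N.
μ_min = f_floor / N_floor = 48.458 / 317 = 0.1529.

μ_min ≈ 0.153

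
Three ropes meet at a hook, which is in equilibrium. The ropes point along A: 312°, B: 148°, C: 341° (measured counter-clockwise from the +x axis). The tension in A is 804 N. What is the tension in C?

Resolve: ΣF_x = 804 cos 312° + T_B cos 148° + T_C cos 341° = 0.
        ΣF_y = 804 sin 312° + T_B sin 148° + T_C sin 341° = 0.
The known terms sum to (538, -597.5) N, so -0.8480 T_B + 0.9455 T_C = -538 and 0.5299 T_B − 0.3256 T_C = 597.5.
Solving simultaneously: T_B = 1733 N, T_C = 985.2 N.

T_C ≈ 985 N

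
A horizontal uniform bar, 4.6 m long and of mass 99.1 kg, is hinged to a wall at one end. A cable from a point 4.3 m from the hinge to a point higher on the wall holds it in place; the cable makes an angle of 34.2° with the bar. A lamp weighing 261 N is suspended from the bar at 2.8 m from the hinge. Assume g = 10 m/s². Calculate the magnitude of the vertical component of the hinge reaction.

Take torques about the hinge: T sin 34.2° · 4.3 = 99.1×10×2.3 + 261×2.8 = 3010.1 N·m.
So T = 3010.1 / (0.5621 × 4.3) = 1245.4 N.
ΣF_y = 0: H_y = (99.1×10 + 261) − T sin 34.2° = 1252 − 700.02 = 551.98 N.

|H_y| ≈ 552 N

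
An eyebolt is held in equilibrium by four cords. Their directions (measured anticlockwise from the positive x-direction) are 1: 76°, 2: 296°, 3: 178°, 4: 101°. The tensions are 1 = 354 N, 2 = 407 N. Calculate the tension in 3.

T_3 ≈ 262 N

Resolve: ΣF_x = 354 cos 76° + 407 cos 296° + T_3 cos 178° + T_4 cos 101° = 0.
        ΣF_y = 354 sin 76° + 407 sin 296° + T_3 sin 178° + T_4 sin 101° = 0.
The known terms sum to (264.1, -22.32) N, so -0.9994 T_3 − 0.1908 T_4 = -264.1 and 0.0349 T_3 + 0.9816 T_4 = 22.32.
Solving simultaneously: T_3 = 261.7 N, T_4 = 13.44 N.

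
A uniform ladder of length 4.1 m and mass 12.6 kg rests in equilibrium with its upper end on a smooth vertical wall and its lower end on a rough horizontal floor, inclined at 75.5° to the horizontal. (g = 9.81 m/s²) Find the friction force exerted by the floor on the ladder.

f ≈ 16 N

Torques about the foot: N_wall · 4.1 sin 75.5° = 12.6×9.81×2.05 cos 75.5° → N_wall = 15.983 N.
ΣF_x = 0: f_floor = N_wall = 15.983 N.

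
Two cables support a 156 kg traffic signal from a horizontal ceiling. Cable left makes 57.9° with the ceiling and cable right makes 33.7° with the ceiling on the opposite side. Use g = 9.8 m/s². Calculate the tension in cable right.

Weight W = 156 × 9.8 = 1529 N acts straight down.
Horizontal: T_left cos 57.9° = T_right cos 33.7°  →  T_left = 1.566 T_right.
Vertical: T_left sin 57.9° + T_right sin 33.7° = 1529.
Substituting the horizontal relation into the vertical equation gives 1.881 T_right = 1529, so T_right = 812.7 N.

T_right ≈ 813 N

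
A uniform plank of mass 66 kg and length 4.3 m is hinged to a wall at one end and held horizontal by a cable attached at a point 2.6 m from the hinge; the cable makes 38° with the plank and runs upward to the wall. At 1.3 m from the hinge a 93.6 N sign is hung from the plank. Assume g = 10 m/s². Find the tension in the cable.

T ≈ 962 N

Take torques about the hinge: T sin 38° · 2.6 = 66×10×2.15 + 93.6×1.3 = 1540.7 N·m.
So T = 1540.7 / (0.6157 × 2.6) = 962.49 N.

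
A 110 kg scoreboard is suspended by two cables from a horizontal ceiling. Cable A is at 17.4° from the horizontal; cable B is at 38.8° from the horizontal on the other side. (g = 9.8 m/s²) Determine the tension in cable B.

T_B ≈ 1240 N

Weight W = 110 × 9.8 = 1078 N acts straight down.
Horizontal: T_A cos 17.4° = T_B cos 38.8°  →  T_A = 0.8167 T_B.
Vertical: T_A sin 17.4° + T_B sin 38.8° = 1078.
Substituting the horizontal relation into the vertical equation gives 0.8708 T_B = 1078, so T_B = 1238 N.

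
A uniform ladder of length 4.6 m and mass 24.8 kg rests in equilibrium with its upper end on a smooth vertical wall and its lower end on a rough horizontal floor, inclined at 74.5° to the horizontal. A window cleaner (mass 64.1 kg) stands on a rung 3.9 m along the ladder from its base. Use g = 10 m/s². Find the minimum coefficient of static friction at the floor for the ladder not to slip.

ΣF_y = 0: N_floor = 24.8×10 + 64.1×10 = 889 N.
Torques about the foot: N_wall · 4.6 sin 74.5° = 24.8×10×2.3 cos 74.5° + 64.1×10×3.9 cos 74.5° → N_wall = 185.1 N.
ΣF_x = 0: f_floor = N_wall = 185.1 N.
μ_min = f_floor / N_floor = 185.1 / 889 = 0.2082.

μ_min ≈ 0.208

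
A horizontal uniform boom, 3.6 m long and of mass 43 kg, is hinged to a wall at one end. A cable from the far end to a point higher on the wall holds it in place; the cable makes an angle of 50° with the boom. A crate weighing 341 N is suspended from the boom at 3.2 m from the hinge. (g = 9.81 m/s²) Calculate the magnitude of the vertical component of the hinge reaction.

|H_y| ≈ 249 N

Take torques about the hinge: T sin 50° · 3.6 = 43×9.81×1.8 + 341×3.2 = 1850.5 N·m.
So T = 1850.5 / (0.7660 × 3.6) = 671.01 N.
ΣF_y = 0: H_y = (43×9.81 + 341) − T sin 50° = 762.83 − 514.03 = 248.8 N.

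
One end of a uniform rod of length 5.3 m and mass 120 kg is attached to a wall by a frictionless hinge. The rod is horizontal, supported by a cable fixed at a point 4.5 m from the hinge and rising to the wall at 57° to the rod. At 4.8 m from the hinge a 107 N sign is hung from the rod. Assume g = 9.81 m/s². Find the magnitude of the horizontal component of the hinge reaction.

Take torques about the hinge: T sin 57° · 4.5 = 120×9.81×2.65 + 107×4.8 = 3633.2 N·m.
So T = 3633.2 / (0.8387 × 4.5) = 962.68 N.
ΣF_x = 0: H_x = T cos 57° = 524.31 N.

H_x ≈ 524 N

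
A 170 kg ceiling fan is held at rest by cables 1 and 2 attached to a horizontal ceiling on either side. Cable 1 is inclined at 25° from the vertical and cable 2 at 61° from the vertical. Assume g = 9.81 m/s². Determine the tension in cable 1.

T_1 ≈ 1460 N

Angles from the horizontal: cable 1 is 90° − 25° = 65°, cable 2 is 90° − 61° = 29°.
Weight W = 170 × 9.81 = 1668 N acts straight down.
Horizontal: T_1 cos 65° = T_2 cos 29°  →  T_2 = 0.4832 T_1.
Vertical: T_1 sin 65° + T_2 sin 29° = 1668.
Substituting the horizontal relation into the vertical equation gives 1.141 T_1 = 1668, so T_1 = 1462 N.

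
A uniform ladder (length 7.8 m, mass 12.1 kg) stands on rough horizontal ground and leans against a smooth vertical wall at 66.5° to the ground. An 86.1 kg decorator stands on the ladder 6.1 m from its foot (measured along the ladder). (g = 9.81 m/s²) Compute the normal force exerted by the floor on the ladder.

N_floor ≈ 963 N

ΣF_y = 0: N_floor = 12.1×9.81 + 86.1×9.81 = 963.34 N.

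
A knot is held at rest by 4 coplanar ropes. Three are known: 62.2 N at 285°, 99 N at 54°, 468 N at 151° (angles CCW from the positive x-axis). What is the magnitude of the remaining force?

F ≈ 416 N

Sum the known components: ΣF_x = -335 N, ΣF_y = 246.9 N.
For equilibrium the remaining force must supply (−ΣF_x, −ΣF_y) = (335, -246.9) N.
Magnitude = √((335)² + (-246.9)²) = 416.2 N; direction = atan2(-246.9, 335) = 323.6°.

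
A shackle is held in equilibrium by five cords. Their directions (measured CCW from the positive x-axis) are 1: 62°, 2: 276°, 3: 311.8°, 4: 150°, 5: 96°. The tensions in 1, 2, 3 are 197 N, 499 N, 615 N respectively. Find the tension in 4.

Resolve: ΣF_x = 197 cos 62° + 499 cos 276° + 615 cos 311.8° + T_4 cos 150° + T_5 cos 96° = 0.
        ΣF_y = 197 sin 62° + 499 sin 276° + 615 sin 311.8° + T_4 sin 150° + T_5 sin 96° = 0.
The known terms sum to (554.6, -780.8) N, so -0.8660 T_4 − 0.1045 T_5 = -554.6 and 0.5000 T_4 + 0.9945 T_5 = 780.8.
Solving simultaneously: T_4 = 580.8 N, T_5 = 493.1 N.

T_4 ≈ 581 N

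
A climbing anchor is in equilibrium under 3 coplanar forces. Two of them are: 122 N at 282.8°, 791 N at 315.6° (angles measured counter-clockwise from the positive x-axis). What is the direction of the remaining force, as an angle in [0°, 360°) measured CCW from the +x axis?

θ ≈ 131°

Sum the known components: ΣF_x = 592.2 N, ΣF_y = -672.4 N.
For equilibrium the remaining force must supply (−ΣF_x, −ΣF_y) = (-592.2, 672.4) N.
Magnitude = √((-592.2)² + (672.4)²) = 896 N; direction = atan2(672.4, -592.2) = 131.4°.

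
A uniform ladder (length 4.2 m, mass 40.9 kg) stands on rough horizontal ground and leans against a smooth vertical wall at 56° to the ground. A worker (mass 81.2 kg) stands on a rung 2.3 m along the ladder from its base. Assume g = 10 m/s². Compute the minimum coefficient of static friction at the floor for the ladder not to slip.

μ_min ≈ 0.359

ΣF_y = 0: N_floor = 40.9×10 + 81.2×10 = 1221 N.
Torques about the foot: N_wall · 4.2 sin 56° = 40.9×10×2.1 cos 56° + 81.2×10×2.3 cos 56° → N_wall = 437.87 N.
ΣF_x = 0: f_floor = N_wall = 437.87 N.
μ_min = f_floor / N_floor = 437.87 / 1221 = 0.3586.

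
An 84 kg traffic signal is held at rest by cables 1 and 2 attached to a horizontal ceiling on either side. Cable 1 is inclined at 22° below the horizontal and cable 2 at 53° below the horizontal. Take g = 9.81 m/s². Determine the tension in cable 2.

Weight W = 84 × 9.81 = 824 N acts straight down.
Horizontal: T_1 cos 22° = T_2 cos 53°  →  T_1 = 0.6491 T_2.
Vertical: T_1 sin 22° + T_2 sin 53° = 824.
Substituting the horizontal relation into the vertical equation gives 1.042 T_2 = 824, so T_2 = 791 N.

T_2 ≈ 791 N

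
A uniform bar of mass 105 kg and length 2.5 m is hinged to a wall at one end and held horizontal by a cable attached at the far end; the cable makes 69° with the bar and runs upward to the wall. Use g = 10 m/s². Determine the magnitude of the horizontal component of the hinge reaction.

H_x ≈ 202 N

Take torques about the hinge: T sin 69° · 2.5 = 105×10×1.25 = 1312.5 N·m.
So T = 1312.5 / (0.9336 × 2.5) = 562.35 N.
ΣF_x = 0: H_x = T cos 69° = 201.53 N.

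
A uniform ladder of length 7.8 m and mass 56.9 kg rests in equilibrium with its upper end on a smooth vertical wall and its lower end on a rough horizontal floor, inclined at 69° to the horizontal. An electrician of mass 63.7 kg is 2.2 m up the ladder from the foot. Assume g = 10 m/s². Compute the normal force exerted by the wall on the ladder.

N_wall ≈ 178 N

Torques about the foot: N_wall · 7.8 sin 69° = 56.9×10×3.9 cos 69° + 63.7×10×2.2 cos 69° → N_wall = 178.18 N.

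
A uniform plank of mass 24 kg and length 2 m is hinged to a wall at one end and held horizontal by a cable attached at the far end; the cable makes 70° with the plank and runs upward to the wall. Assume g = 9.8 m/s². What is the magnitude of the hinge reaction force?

|H| ≈ 125 N

Take torques about the hinge: T sin 70° · 2 = 24×9.8×1 = 235.2 N·m.
So T = 235.2 / (0.9397 × 2) = 125.15 N.
ΣF_x = 0: H_x = T cos 70° = 42.803 N.
ΣF_y = 0: H_y = (24×9.8) − T sin 70° = 235.2 − 117.6 = 117.6 N.
|H| = √(H_x² + H_y²) = √((42.803)² + (117.6)²) = 125.15 N.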